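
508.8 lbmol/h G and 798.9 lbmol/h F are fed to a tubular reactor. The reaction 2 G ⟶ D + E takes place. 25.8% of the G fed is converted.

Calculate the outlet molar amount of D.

G reacted = 0.258 × 508.8 = 131.3 lbmol/h; ν_G = −2, so ξ = 131.3/2 = 65.64 lbmol/h.
Outlet amounts (n = n₀ + ν ξ):
  G: 508.8 − 2(65.64) = 377.5
  D: 0 + 1(65.64) = 65.64
  E: 0 + 1(65.64) = 65.64
  F: 798.9 (inert)

65.6 lbmol/h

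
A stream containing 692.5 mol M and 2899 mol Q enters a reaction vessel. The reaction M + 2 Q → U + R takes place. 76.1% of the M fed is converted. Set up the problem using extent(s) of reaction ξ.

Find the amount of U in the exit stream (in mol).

527 mol

M reacted = 0.761 × 692.5 = 527 mol; ν_M = −1, so ξ = 527/1 = 527 mol.
Outlet amounts (n = n₀ + ν ξ):
  M: 692.5 − 1(527) = 165.5
  Q: 2899 − 2(527) = 1845
  U: 0 + 1(527) = 527
  R: 0 + 1(527) = 527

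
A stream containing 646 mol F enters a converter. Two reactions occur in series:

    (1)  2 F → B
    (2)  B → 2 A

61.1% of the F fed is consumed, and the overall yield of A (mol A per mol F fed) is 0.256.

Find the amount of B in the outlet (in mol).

Conversion of F: F consumed = 2ξ₁ = 0.611 × 646 → ξ₁ = 197.4 mol.
Yield of A: 2ξ₂ / 646 = 0.256 → ξ₂ = 82.69 mol.
Outlet amounts (n = n₀ + Σ ν·ξ):
  F: 646 − 2(197.4) = 251.3
  B: 0 + 1(197.4) − 1(82.69) = 114.7
  A: 0 + 2(82.69) = 165.4

115 mol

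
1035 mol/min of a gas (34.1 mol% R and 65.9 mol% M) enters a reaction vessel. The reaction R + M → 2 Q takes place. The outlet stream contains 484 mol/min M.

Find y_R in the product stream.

For M: n = n₀ − 1ξ → 484 = 682.1 − 1ξ, giving ξ = 198.1 mol/min.
Outlet amounts (n = n₀ + ν ξ):
  R: 352.9 − 1(198.1) = 154.9
  M: 682.1 − 1(198.1) = 484
  Q: 0 + 2(198.1) = 396.1
Total out = 1035 mol/min; y_R = 154.9 / 1035 = 0.1496.

0.15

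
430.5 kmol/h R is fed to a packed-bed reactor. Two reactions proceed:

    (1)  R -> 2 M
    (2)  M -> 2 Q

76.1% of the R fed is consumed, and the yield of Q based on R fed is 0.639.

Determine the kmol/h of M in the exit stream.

Conversion of R: R consumed = 1ξ₁ = 0.761 × 430.5 → ξ₁ = 327.6 kmol/h.
Yield of Q: 2ξ₂ / 430.5 = 0.639 → ξ₂ = 137.5 kmol/h.
Outlet amounts (n = n₀ + Σ ν·ξ):
  R: 430.5 − 1(327.6) = 102.9
  M: 0 + 2(327.6) − 1(137.5) = 517.7
  Q: 0 + 2(137.5) = 275.1

518 kmol/h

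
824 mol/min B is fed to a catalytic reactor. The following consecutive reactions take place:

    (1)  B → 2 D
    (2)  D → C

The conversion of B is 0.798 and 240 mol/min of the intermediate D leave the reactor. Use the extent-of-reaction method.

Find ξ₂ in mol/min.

Conversion of B: B consumed = 1ξ₁ = 0.798 × 824 → ξ₁ = 657.6 mol/min.
D balance: n_D = 0 + 2ξ₁ − 1ξ₂ = 240 → ξ₂ = (2·657.6 − 240)/1 = 1075 mol/min.
Outlet amounts (n = n₀ + Σ ν·ξ):
  B: 824 − 1(657.6) = 166.4
  D: 0 + 2(657.6) − 1(1075) = 240
  C: 0 + 1(1075) = 1075

ξ₂ = 1080 mol/min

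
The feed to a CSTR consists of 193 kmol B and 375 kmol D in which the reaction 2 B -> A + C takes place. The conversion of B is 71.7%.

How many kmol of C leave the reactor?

B reacted = 0.717 × 193 = 138.4 kmol; ν_B = −2, so ξ = 138.4/2 = 69.19 kmol.
Outlet amounts (n = n₀ + ν ξ):
  B: 193 − 2(69.19) = 54.62
  A: 0 + 1(69.19) = 69.19
  C: 0 + 1(69.19) = 69.19
  D: 375 (inert)

69.2 kmol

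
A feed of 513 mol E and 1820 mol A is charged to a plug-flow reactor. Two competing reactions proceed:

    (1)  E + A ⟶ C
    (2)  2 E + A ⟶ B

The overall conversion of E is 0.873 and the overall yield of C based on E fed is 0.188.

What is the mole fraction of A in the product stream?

Yield of C: 1ξ₁ / 513 = 0.188 → ξ₁ = 96.44 mol.
Conversion of E: 1ξ₁ + 2ξ₂ = 0.873 × 513 = 447.8 → ξ₂ = 175.7 mol.
Outlet amounts (n = n₀ + Σ ν·ξ):
  E: 513 − 1(96.44) − 2(175.7) = 65.15
  A: 1820 − 1(96.44) − 1(175.7) = 1548
  C: 0 + 1(96.44) = 96.44
  B: 0 + 1(175.7) = 175.7
Total out = 1885 mol; y_A = 1548 / 1885 = 0.8211.

0.821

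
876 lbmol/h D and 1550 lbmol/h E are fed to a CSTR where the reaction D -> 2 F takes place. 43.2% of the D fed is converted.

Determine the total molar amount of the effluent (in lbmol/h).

D reacted = 0.432 × 876 = 378.4 lbmol/h; ν_D = −1, so ξ = 378.4/1 = 378.4 lbmol/h.
Outlet amounts (n = n₀ + ν ξ):
  D: 876 − 1(378.4) = 497.6
  F: 0 + 2(378.4) = 756.9
  E: 1550 (inert)
Total out = 497.6 + 756.9 + 1550 = 2804 lbmol/h.

2800 lbmol/h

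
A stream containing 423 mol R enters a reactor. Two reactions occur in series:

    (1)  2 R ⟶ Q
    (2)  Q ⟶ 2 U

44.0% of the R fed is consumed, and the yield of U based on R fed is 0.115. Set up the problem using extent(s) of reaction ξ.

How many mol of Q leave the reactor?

68.7 mol

Conversion of R: R consumed = 2ξ₁ = 0.44 × 423 → ξ₁ = 93.06 mol.
Yield of U: 2ξ₂ / 423 = 0.115 → ξ₂ = 24.32 mol.
Outlet amounts (n = n₀ + Σ ν·ξ):
  R: 423 − 2(93.06) = 236.9
  Q: 0 + 1(93.06) − 1(24.32) = 68.74
  U: 0 + 2(24.32) = 48.65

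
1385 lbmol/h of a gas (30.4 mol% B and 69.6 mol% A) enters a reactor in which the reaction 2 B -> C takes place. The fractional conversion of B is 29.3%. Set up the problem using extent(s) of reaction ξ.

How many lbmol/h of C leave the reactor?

B reacted = 0.293 × 421 = 123.4 lbmol/h; ν_B = −2, so ξ = 123.4/2 = 61.68 lbmol/h.
Outlet amounts (n = n₀ + ν ξ):
  B: 421 − 2(61.68) = 297.7
  C: 0 + 1(61.68) = 61.68
  A: 964 (inert)

61.7 lbmol/h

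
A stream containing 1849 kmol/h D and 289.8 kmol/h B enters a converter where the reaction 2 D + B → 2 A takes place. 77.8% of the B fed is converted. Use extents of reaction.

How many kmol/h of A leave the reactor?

451 kmol/h

B reacted = 0.778 × 289.8 = 225.5 kmol/h; ν_B = −1, so ξ = 225.5/1 = 225.5 kmol/h.
Outlet amounts (n = n₀ + ν ξ):
  D: 1849 − 2(225.5) = 1398
  B: 289.8 − 1(225.5) = 64.34
  A: 0 + 2(225.5) = 450.9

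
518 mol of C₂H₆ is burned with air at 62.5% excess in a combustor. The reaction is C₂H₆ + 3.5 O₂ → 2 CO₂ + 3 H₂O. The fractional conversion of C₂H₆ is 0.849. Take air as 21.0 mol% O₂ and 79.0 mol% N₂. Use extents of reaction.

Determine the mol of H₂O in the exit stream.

Stoichiometric O₂ = 3.5 × 518 = 1813 mol; O₂ fed = 1813 × 1.625 = 2946 mol.
N₂ fed = 2946 × 79/21 = 11080 mol.
Fuel reacted = 0.849 × 518 → ξ = 439.8 mol.
Outlet (n = n₀ + ν ξ):
  C₂H₆: 518 − 1(439.8) = 78.22
  O₂: 2946 − 3.5(439.8) = 1407
  N₂: 11080 (inert)
  CO₂: 0 + 2(439.8) = 879.6
  H₂O: 0 + 3(439.8) = 1319

1320 mol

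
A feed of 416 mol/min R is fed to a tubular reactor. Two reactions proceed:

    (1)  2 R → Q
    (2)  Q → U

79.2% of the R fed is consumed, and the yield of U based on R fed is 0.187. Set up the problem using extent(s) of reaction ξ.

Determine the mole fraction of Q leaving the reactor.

0.346

Conversion of R: R consumed = 2ξ₁ = 0.792 × 416 → ξ₁ = 164.7 mol/min.
Yield of U: 1ξ₂ / 416 = 0.187 → ξ₂ = 77.79 mol/min.
Outlet amounts (n = n₀ + Σ ν·ξ):
  R: 416 − 2(164.7) = 86.53
  Q: 0 + 1(164.7) − 1(77.79) = 86.94
  U: 0 + 1(77.79) = 77.79
Total out = 251.3 mol/min; y_Q = 86.94 / 251.3 = 0.346.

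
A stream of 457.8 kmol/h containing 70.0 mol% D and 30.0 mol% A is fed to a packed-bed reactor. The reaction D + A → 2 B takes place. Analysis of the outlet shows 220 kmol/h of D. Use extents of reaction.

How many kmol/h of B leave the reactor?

201 kmol/h

For D: n = n₀ − 1ξ → 220 = 320.5 − 1ξ, giving ξ = 100.5 kmol/h.
Outlet amounts (n = n₀ + ν ξ):
  D: 320.5 − 1(100.5) = 220
  A: 137.3 − 1(100.5) = 36.88
  B: 0 + 2(100.5) = 200.9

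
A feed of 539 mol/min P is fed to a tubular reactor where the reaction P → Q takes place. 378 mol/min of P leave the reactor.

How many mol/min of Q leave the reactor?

161 mol/min

For P: n = n₀ − 1ξ → 378 = 539 − 1ξ, giving ξ = 161 mol/min.
Outlet amounts (n = n₀ + ν ξ):
  P: 539 − 1(161) = 378
  Q: 0 + 1(161) = 161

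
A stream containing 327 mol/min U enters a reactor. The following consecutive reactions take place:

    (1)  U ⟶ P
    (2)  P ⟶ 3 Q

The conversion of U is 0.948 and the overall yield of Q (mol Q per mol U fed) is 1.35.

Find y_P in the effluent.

0.262

Conversion of U: U consumed = 1ξ₁ = 0.948 × 327 → ξ₁ = 310 mol/min.
Yield of Q: 3ξ₂ / 327 = 1.35 → ξ₂ = 147.2 mol/min.
Outlet amounts (n = n₀ + Σ ν·ξ):
  U: 327 − 1(310) = 17
  P: 0 + 1(310) − 1(147.2) = 162.8
  Q: 0 + 3(147.2) = 441.5
Total out = 621.3 mol/min; y_P = 162.8 / 621.3 = 0.2621.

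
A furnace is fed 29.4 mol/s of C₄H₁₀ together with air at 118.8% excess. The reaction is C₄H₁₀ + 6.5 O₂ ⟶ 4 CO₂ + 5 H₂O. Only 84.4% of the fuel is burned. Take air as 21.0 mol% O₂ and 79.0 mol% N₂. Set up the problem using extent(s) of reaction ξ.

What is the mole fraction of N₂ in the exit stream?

0.764

Stoichiometric O₂ = 6.5 × 29.4 = 191.1 mol/s; O₂ fed = 191.1 × 2.188 = 418.1 mol/s.
N₂ fed = 418.1 × 79/21 = 1573 mol/s.
Fuel reacted = 0.844 × 29.4 → ξ = 24.81 mol/s.
Outlet (n = n₀ + ν ξ):
  C₄H₁₀: 29.4 − 1(24.81) = 4.586
  O₂: 418.1 − 6.5(24.81) = 256.8
  N₂: 1573 (inert)
  CO₂: 0 + 4(24.81) = 99.25
  H₂O: 0 + 5(24.81) = 124.1
Total out = 2058 mol/s; y_N₂ = 1573 / 2058 = 0.7644.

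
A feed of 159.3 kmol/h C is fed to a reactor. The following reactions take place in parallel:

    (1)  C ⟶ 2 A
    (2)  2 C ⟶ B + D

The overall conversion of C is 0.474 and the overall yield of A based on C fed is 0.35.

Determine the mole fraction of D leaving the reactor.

Yield of A: 2ξ₁ / 159.3 = 0.35 → ξ₁ = 27.88 kmol/h.
Conversion of C: 1ξ₁ + 2ξ₂ = 0.474 × 159.3 = 75.51 → ξ₂ = 23.82 kmol/h.
Outlet amounts (n = n₀ + Σ ν·ξ):
  C: 159.3 − 1(27.88) − 2(23.82) = 83.79
  A: 0 + 2(27.88) = 55.76
  B: 0 + 1(23.82) = 23.82
  D: 0 + 1(23.82) = 23.82
Total out = 187.2 kmol/h; y_D = 23.82 / 187.2 = 0.1272.

0.127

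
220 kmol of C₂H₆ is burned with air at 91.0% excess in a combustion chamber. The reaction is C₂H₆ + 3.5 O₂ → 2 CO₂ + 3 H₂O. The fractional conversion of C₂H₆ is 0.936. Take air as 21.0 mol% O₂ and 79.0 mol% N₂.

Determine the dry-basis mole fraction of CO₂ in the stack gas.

0.0614

Stoichiometric O₂ = 3.5 × 220 = 770 kmol; O₂ fed = 770 × 1.910 = 1471 kmol.
N₂ fed = 1471 × 79/21 = 5533 kmol.
Fuel reacted = 0.936 × 220 → ξ = 205.9 kmol.
Outlet (n = n₀ + ν ξ):
  C₂H₆: 220 − 1(205.9) = 14.08
  O₂: 1471 − 3.5(205.9) = 750
  N₂: 5533 (inert)
  CO₂: 0 + 2(205.9) = 411.8
  H₂O: 0 + 3(205.9) = 617.8
Dry total = 6709 kmol; y_CO₂ (dry) = 411.8 / 6709 = 0.06139.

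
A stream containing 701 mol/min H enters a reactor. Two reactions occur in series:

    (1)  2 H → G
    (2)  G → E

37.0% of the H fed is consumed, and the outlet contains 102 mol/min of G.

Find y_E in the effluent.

Conversion of H: H consumed = 2ξ₁ = 0.37 × 701 → ξ₁ = 129.7 mol/min.
G balance: n_G = 0 + 1ξ₁ − 1ξ₂ = 102 → ξ₂ = (1·129.7 − 102)/1 = 27.69 mol/min.
Outlet amounts (n = n₀ + Σ ν·ξ):
  H: 701 − 2(129.7) = 441.6
  G: 0 + 1(129.7) − 1(27.69) = 102
  E: 0 + 1(27.69) = 27.69
Total out = 571.3 mol/min; y_E = 27.69 / 571.3 = 0.04846.

0.0485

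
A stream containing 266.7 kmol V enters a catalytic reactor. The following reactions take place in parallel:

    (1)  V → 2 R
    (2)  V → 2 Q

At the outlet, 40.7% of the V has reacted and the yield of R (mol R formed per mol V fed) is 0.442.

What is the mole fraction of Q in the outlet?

0.264

Yield of R: 2ξ₁ / 266.7 = 0.442 → ξ₁ = 58.94 kmol.
Conversion of V: 1ξ₁ + 1ξ₂ = 0.407 × 266.7 = 108.5 → ξ₂ = 49.61 kmol.
Outlet amounts (n = n₀ + Σ ν·ξ):
  V: 266.7 − 1(58.94) − 1(49.61) = 158.2
  R: 0 + 2(58.94) = 117.9
  Q: 0 + 2(49.61) = 99.21
Total out = 375.2 kmol; y_Q = 99.21 / 375.2 = 0.2644.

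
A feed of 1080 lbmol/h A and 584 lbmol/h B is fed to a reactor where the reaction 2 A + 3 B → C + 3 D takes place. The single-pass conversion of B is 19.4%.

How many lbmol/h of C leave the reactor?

37.8 lbmol/h

B reacted = 0.194 × 584 = 113.3 lbmol/h; ν_B = −3, so ξ = 113.3/3 = 37.77 lbmol/h.
Outlet amounts (n = n₀ + ν ξ):
  A: 1080 − 2(37.77) = 1004
  B: 584 − 3(37.77) = 470.7
  C: 0 + 1(37.77) = 37.77
  D: 0 + 3(37.77) = 113.3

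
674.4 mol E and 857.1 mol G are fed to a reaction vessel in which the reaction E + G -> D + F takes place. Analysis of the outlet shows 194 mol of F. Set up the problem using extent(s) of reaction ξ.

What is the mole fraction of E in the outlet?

For F: n = n₀ + 1ξ → 194 = 0 + 1ξ, giving ξ = 194 mol.
Outlet amounts (n = n₀ + ν ξ):
  E: 674.4 − 1(194) = 480.4
  G: 857.1 − 1(194) = 663.1
  D: 0 + 1(194) = 194
  F: 0 + 1(194) = 194
Total out = 1532 mol; y_E = 480.4 / 1532 = 0.3137.

0.314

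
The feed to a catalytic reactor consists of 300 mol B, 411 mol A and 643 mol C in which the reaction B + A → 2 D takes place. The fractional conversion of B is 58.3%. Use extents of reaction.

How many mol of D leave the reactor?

B reacted = 0.583 × 300 = 174.9 mol; ν_B = −1, so ξ = 174.9/1 = 174.9 mol.
Outlet amounts (n = n₀ + ν ξ):
  B: 300 − 1(174.9) = 125.1
  A: 411 − 1(174.9) = 236.1
  D: 0 + 2(174.9) = 349.8
  C: 643 (inert)

350 mol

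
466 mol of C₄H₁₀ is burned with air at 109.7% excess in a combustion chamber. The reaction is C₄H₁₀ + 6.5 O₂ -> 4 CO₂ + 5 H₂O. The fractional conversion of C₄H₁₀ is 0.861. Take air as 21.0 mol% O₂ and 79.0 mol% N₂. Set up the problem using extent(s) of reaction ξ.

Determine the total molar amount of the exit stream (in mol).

31300 mol

Stoichiometric O₂ = 6.5 × 466 = 3029 mol; O₂ fed = 3029 × 2.097 = 6352 mol.
N₂ fed = 6352 × 79/21 = 23890 mol.
Fuel reacted = 0.861 × 466 → ξ = 401.2 mol.
Outlet (n = n₀ + ν ξ):
  C₄H₁₀: 466 − 1(401.2) = 64.77
  O₂: 6352 − 6.5(401.2) = 3744
  N₂: 23890 (inert)
  CO₂: 0 + 4(401.2) = 1605
  H₂O: 0 + 5(401.2) = 2006
Total out = 64.77 + 3744 + 23890 + 1605 + 2006 = 31310 mol.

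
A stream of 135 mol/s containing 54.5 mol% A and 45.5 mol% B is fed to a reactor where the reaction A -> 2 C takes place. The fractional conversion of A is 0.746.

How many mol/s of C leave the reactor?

A reacted = 0.746 × 73.58 = 54.89 mol/s; ν_A = −1, so ξ = 54.89/1 = 54.89 mol/s.
Outlet amounts (n = n₀ + ν ξ):
  A: 73.58 − 1(54.89) = 18.69
  C: 0 + 2(54.89) = 109.8
  B: 61.42 (inert)

110 mol/s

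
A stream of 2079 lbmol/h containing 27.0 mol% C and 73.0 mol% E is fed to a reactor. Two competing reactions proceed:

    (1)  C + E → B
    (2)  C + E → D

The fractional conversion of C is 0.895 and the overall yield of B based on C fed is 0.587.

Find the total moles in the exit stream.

Yield of B: 1ξ₁ / 561.3 = 0.587 → ξ₁ = 329.5 lbmol/h.
Conversion of C: 1ξ₁ + 1ξ₂ = 0.895 × 561.3 = 502.4 → ξ₂ = 172.9 lbmol/h.
Outlet amounts (n = n₀ + Σ ν·ξ):
  C: 561.3 − 1(329.5) − 1(172.9) = 58.94
  E: 1518 − 1(329.5) − 1(172.9) = 1015
  B: 0 + 1(329.5) = 329.5
  D: 0 + 1(172.9) = 172.9
Total out = 58.94 + 1015 + 329.5 + 172.9 = 1577 lbmol/h.

1580 lbmol/h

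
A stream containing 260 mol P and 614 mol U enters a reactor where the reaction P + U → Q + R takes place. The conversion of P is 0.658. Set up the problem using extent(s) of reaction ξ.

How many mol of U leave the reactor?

P reacted = 0.658 × 260 = 171.1 mol; ν_P = −1, so ξ = 171.1/1 = 171.1 mol.
Outlet amounts (n = n₀ + ν ξ):
  P: 260 − 1(171.1) = 88.92
  U: 614 − 1(171.1) = 442.9
  Q: 0 + 1(171.1) = 171.1
  R: 0 + 1(171.1) = 171.1

443 mol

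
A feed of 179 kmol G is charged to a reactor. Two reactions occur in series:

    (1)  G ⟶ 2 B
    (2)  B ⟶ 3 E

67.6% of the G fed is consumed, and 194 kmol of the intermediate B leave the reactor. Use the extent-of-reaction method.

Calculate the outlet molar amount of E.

Conversion of G: G consumed = 1ξ₁ = 0.676 × 179 → ξ₁ = 121 kmol.
B balance: n_B = 0 + 2ξ₁ − 1ξ₂ = 194 → ξ₂ = (2·121 − 194)/1 = 48.01 kmol.
Outlet amounts (n = n₀ + Σ ν·ξ):
  G: 179 − 1(121) = 58
  B: 0 + 2(121) − 1(48.01) = 194
  E: 0 + 3(48.01) = 144

144 kmol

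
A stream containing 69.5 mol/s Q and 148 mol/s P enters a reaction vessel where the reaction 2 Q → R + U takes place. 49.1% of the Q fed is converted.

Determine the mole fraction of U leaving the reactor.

0.0784

Q reacted = 0.491 × 69.5 = 34.12 mol/s; ν_Q = −2, so ξ = 34.12/2 = 17.06 mol/s.
Outlet amounts (n = n₀ + ν ξ):
  Q: 69.5 − 2(17.06) = 35.38
  R: 0 + 1(17.06) = 17.06
  U: 0 + 1(17.06) = 17.06
  P: 148 (inert)
Total out = 217.5 mol/s; y_U = 17.06 / 217.5 = 0.07845.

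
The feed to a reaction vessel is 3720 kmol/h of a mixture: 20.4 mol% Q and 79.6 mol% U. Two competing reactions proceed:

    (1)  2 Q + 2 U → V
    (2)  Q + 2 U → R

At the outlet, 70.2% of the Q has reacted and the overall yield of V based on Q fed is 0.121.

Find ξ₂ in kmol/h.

Yield of V: 1ξ₁ / 758.9 = 0.121 → ξ₁ = 91.82 kmol/h.
Conversion of Q: 2ξ₁ + 1ξ₂ = 0.702 × 758.9 = 532.7 → ξ₂ = 349.1 kmol/h.
Outlet amounts (n = n₀ + Σ ν·ξ):
  Q: 758.9 − 2(91.82) − 1(349.1) = 226.1
  U: 2961 − 2(91.82) − 2(349.1) = 2079
  V: 0 + 1(91.82) = 91.82
  R: 0 + 1(349.1) = 349.1

ξ₂ = 349 kmol/h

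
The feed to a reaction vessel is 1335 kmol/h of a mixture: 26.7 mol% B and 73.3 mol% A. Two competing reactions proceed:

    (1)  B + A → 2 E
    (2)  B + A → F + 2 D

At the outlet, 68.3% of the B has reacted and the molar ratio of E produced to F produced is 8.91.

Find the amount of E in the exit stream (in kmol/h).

398 kmol/h

Conversion of B: B consumed = 0.683 × 356.4 = 243.5 kmol/h = 1ξ₁ + 1ξ₂.
Selectivity: 2ξ₁ / (1ξ₂) = 8.91 → ξ₁ = 4.455 ξ₂.
Substitute: (1·4.455 + 1) ξ₂ = 243.5 → ξ₂ = 44.63 kmol/h, ξ₁ = 198.8 kmol/h.
Outlet amounts (n = n₀ + Σ ν·ξ):
  B: 356.4 − 1(198.8) − 1(44.63) = 113
  A: 978.6 − 1(198.8) − 1(44.63) = 735.1
  E: 0 + 2(198.8) = 397.6
  F: 0 + 1(44.63) = 44.63
  D: 0 + 2(44.63) = 89.26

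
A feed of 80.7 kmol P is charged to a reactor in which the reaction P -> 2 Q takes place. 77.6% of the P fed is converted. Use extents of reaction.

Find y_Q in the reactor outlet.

0.874

P reacted = 0.776 × 80.7 = 62.62 kmol; ν_P = −1, so ξ = 62.62/1 = 62.62 kmol.
Outlet amounts (n = n₀ + ν ξ):
  P: 80.7 − 1(62.62) = 18.08
  Q: 0 + 2(62.62) = 125.2
Total out = 143.3 kmol; y_Q = 125.2 / 143.3 = 0.8739.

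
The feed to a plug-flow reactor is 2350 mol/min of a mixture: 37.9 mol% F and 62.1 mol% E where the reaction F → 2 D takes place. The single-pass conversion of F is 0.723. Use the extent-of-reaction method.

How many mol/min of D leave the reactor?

F reacted = 0.723 × 890.6 = 643.9 mol/min; ν_F = −1, so ξ = 643.9/1 = 643.9 mol/min.
Outlet amounts (n = n₀ + ν ξ):
  F: 890.6 − 1(643.9) = 246.7
  D: 0 + 2(643.9) = 1288
  E: 1459 (inert)

1290 mol/min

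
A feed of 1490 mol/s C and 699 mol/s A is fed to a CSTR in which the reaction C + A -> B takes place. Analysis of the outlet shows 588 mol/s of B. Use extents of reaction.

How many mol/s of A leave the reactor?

For B: n = n₀ + 1ξ → 588 = 0 + 1ξ, giving ξ = 588 mol/s.
Outlet amounts (n = n₀ + ν ξ):
  C: 1490 − 1(588) = 902
  A: 699 − 1(588) = 111
  B: 0 + 1(588) = 588

111 mol/s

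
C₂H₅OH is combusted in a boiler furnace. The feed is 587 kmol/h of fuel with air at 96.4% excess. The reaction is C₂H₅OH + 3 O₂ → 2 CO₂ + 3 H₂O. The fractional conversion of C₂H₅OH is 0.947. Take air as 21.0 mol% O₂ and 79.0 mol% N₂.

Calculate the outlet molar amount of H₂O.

Stoichiometric O₂ = 3 × 587 = 1761 kmol/h; O₂ fed = 1761 × 1.964 = 3459 kmol/h.
N₂ fed = 3459 × 79/21 = 13010 kmol/h.
Fuel reacted = 0.947 × 587 → ξ = 555.9 kmol/h.
Outlet (n = n₀ + ν ξ):
  C₂H₅OH: 587 − 1(555.9) = 31.11
  O₂: 3459 − 3(555.9) = 1791
  N₂: 13010 (inert)
  CO₂: 0 + 2(555.9) = 1112
  H₂O: 0 + 3(555.9) = 1668

1670 kmol/h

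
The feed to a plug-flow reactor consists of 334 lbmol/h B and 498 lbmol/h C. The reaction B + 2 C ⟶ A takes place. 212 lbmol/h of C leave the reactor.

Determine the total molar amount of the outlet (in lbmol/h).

546 lbmol/h

For C: n = n₀ − 2ξ → 212 = 498 − 2ξ, giving ξ = 143 lbmol/h.
Outlet amounts (n = n₀ + ν ξ):
  B: 334 − 1(143) = 191
  C: 498 − 2(143) = 212
  A: 0 + 1(143) = 143
Total out = 191 + 212 + 143 = 546 lbmol/h.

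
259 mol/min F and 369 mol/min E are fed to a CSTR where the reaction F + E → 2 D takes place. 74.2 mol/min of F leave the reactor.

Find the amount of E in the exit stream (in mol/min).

184 mol/min

For F: n = n₀ − 1ξ → 74.2 = 259 − 1ξ, giving ξ = 184.8 mol/min.
Outlet amounts (n = n₀ + ν ξ):
  F: 259 − 1(184.8) = 74.2
  E: 369 − 1(184.8) = 184.2
  D: 0 + 2(184.8) = 369.6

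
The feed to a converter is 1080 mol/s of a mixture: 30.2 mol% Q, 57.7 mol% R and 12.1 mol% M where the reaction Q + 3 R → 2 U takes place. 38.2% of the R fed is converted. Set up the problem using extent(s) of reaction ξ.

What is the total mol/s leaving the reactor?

921 mol/s

R reacted = 0.382 × 623.2 = 238 mol/s; ν_R = −3, so ξ = 238/3 = 79.35 mol/s.
Outlet amounts (n = n₀ + ν ξ):
  Q: 326.2 − 1(79.35) = 246.8
  R: 623.2 − 3(79.35) = 385.1
  U: 0 + 2(79.35) = 158.7
  M: 130.7 (inert)
Total out = 246.8 + 385.1 + 158.7 + 130.7 = 921.3 mol/s.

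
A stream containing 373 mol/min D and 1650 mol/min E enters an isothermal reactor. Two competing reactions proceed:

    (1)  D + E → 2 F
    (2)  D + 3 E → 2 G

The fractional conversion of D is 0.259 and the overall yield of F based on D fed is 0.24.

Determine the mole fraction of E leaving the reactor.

0.755

Yield of F: 2ξ₁ / 373 = 0.24 → ξ₁ = 44.76 mol/min.
Conversion of D: 1ξ₁ + 1ξ₂ = 0.259 × 373 = 96.61 → ξ₂ = 51.85 mol/min.
Outlet amounts (n = n₀ + Σ ν·ξ):
  D: 373 − 1(44.76) − 1(51.85) = 276.4
  E: 1650 − 1(44.76) − 3(51.85) = 1450
  F: 0 + 2(44.76) = 89.52
  G: 0 + 2(51.85) = 103.7
Total out = 1919 mol/min; y_E = 1450 / 1919 = 0.7553.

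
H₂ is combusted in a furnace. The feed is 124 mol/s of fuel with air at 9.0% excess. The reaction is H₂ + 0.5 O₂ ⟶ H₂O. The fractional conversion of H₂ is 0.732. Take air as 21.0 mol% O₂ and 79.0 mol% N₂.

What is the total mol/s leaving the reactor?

400 mol/s

Stoichiometric O₂ = 0.5 × 124 = 62 mol/s; O₂ fed = 62 × 1.090 = 67.58 mol/s.
N₂ fed = 67.58 × 79/21 = 254.2 mol/s.
Fuel reacted = 0.732 × 124 → ξ = 90.77 mol/s.
Outlet (n = n₀ + ν ξ):
  H₂: 124 − 1(90.77) = 33.23
  O₂: 67.58 − 0.5(90.77) = 22.2
  N₂: 254.2 (inert)
  H₂O: 0 + 1(90.77) = 90.77
Total out = 33.23 + 22.2 + 254.2 + 90.77 = 400.4 mol/s.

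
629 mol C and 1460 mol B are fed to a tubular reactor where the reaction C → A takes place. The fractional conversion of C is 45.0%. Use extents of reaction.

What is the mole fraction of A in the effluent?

C reacted = 0.45 × 629 = 283.1 mol; ν_C = −1, so ξ = 283.1/1 = 283.1 mol.
Outlet amounts (n = n₀ + ν ξ):
  C: 629 − 1(283.1) = 345.9
  A: 0 + 1(283.1) = 283.1
  B: 1460 (inert)
Total out = 2089 mol; y_A = 283.1 / 2089 = 0.1355.

0.135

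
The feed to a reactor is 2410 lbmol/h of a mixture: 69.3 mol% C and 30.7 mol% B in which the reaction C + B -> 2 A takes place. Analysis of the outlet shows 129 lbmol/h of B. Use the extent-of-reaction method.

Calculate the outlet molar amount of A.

For B: n = n₀ − 1ξ → 129 = 739.9 − 1ξ, giving ξ = 610.9 lbmol/h.
Outlet amounts (n = n₀ + ν ξ):
  C: 1670 − 1(610.9) = 1059
  B: 739.9 − 1(610.9) = 129
  A: 0 + 2(610.9) = 1222

1220 lbmol/h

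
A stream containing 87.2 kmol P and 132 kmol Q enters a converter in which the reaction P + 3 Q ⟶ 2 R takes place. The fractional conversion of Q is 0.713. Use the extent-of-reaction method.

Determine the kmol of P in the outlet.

55.8 kmol

Q reacted = 0.713 × 132 = 94.12 kmol; ν_Q = −3, so ξ = 94.12/3 = 31.37 kmol.
Outlet amounts (n = n₀ + ν ξ):
  P: 87.2 − 1(31.37) = 55.83
  Q: 132 − 3(31.37) = 37.88
  R: 0 + 2(31.37) = 62.74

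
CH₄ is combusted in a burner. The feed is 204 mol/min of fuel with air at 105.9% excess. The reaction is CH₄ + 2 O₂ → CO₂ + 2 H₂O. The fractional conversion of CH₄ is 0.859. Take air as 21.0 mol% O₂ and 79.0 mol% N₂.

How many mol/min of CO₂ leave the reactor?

175 mol/min

Stoichiometric O₂ = 2 × 204 = 408 mol/min; O₂ fed = 408 × 2.059 = 840.1 mol/min.
N₂ fed = 840.1 × 79/21 = 3160 mol/min.
Fuel reacted = 0.859 × 204 → ξ = 175.2 mol/min.
Outlet (n = n₀ + ν ξ):
  CH₄: 204 − 1(175.2) = 28.76
  O₂: 840.1 − 2(175.2) = 489.6
  N₂: 3160 (inert)
  CO₂: 0 + 1(175.2) = 175.2
  H₂O: 0 + 2(175.2) = 350.5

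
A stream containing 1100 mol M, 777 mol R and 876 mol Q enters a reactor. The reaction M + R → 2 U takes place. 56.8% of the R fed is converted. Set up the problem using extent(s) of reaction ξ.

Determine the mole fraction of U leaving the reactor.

R reacted = 0.568 × 777 = 441.3 mol; ν_R = −1, so ξ = 441.3/1 = 441.3 mol.
Outlet amounts (n = n₀ + ν ξ):
  M: 1100 − 1(441.3) = 658.7
  R: 777 − 1(441.3) = 335.7
  U: 0 + 2(441.3) = 882.7
  Q: 876 (inert)
Total out = 2753 mol; y_U = 882.7 / 2753 = 0.3206.

0.321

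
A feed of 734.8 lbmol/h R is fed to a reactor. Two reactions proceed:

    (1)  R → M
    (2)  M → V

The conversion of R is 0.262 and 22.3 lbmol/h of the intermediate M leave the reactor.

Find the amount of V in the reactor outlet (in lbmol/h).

Conversion of R: R consumed = 1ξ₁ = 0.262 × 734.8 → ξ₁ = 192.5 lbmol/h.
M balance: n_M = 0 + 1ξ₁ − 1ξ₂ = 22.3 → ξ₂ = (1·192.5 − 22.3)/1 = 170.2 lbmol/h.
Outlet amounts (n = n₀ + Σ ν·ξ):
  R: 734.8 − 1(192.5) = 542.3
  M: 0 + 1(192.5) − 1(170.2) = 22.3
  V: 0 + 1(170.2) = 170.2

170 lbmol/h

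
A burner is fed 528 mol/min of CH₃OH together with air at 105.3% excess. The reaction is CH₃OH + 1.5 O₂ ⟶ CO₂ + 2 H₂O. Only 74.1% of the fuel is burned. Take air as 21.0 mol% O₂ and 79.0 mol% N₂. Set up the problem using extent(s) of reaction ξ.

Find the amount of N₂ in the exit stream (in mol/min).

Stoichiometric O₂ = 1.5 × 528 = 792 mol/min; O₂ fed = 792 × 2.053 = 1626 mol/min.
N₂ fed = 1626 × 79/21 = 6117 mol/min.
Fuel reacted = 0.741 × 528 → ξ = 391.2 mol/min.
Outlet (n = n₀ + ν ξ):
  CH₃OH: 528 − 1(391.2) = 136.8
  O₂: 1626 − 1.5(391.2) = 1039
  N₂: 6117 (inert)
  CO₂: 0 + 1(391.2) = 391.2
  H₂O: 0 + 2(391.2) = 782.5

6120 mol/min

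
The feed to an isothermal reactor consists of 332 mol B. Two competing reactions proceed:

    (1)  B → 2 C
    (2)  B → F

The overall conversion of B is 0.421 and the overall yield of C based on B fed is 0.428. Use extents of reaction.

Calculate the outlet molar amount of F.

Yield of C: 2ξ₁ / 332 = 0.428 → ξ₁ = 71.05 mol.
Conversion of B: 1ξ₁ + 1ξ₂ = 0.421 × 332 = 139.8 → ξ₂ = 68.72 mol.
Outlet amounts (n = n₀ + Σ ν·ξ):
  B: 332 − 1(71.05) − 1(68.72) = 192.2
  C: 0 + 2(71.05) = 142.1
  F: 0 + 1(68.72) = 68.72

68.7 mol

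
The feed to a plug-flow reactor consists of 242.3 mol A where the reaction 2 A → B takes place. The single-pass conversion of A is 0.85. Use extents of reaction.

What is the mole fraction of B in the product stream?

0.739

A reacted = 0.85 × 242.3 = 206 mol; ν_A = −2, so ξ = 206/2 = 103 mol.
Outlet amounts (n = n₀ + ν ξ):
  A: 242.3 − 2(103) = 36.34
  B: 0 + 1(103) = 103
Total out = 139.3 mol; y_B = 103 / 139.3 = 0.7391.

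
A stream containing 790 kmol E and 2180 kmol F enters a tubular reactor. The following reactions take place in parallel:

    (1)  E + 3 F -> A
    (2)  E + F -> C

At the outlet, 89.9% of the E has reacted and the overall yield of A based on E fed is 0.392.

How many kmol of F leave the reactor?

850 kmol

Yield of A: 1ξ₁ / 790 = 0.392 → ξ₁ = 309.7 kmol.
Conversion of E: 1ξ₁ + 1ξ₂ = 0.899 × 790 = 710.2 → ξ₂ = 400.5 kmol.
Outlet amounts (n = n₀ + Σ ν·ξ):
  E: 790 − 1(309.7) − 1(400.5) = 79.79
  F: 2180 − 3(309.7) − 1(400.5) = 850.4
  A: 0 + 1(309.7) = 309.7
  C: 0 + 1(400.5) = 400.5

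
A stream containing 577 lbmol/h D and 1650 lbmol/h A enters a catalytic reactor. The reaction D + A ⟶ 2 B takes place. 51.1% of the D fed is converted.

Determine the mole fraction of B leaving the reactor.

0.265

D reacted = 0.511 × 577 = 294.8 lbmol/h; ν_D = −1, so ξ = 294.8/1 = 294.8 lbmol/h.
Outlet amounts (n = n₀ + ν ξ):
  D: 577 − 1(294.8) = 282.2
  A: 1650 − 1(294.8) = 1355
  B: 0 + 2(294.8) = 589.7
Total out = 2227 lbmol/h; y_B = 589.7 / 2227 = 0.2648.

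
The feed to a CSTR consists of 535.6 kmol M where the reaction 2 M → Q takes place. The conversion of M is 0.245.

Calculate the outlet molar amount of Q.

M reacted = 0.245 × 535.6 = 131.2 kmol; ν_M = −2, so ξ = 131.2/2 = 65.61 kmol.
Outlet amounts (n = n₀ + ν ξ):
  M: 535.6 − 2(65.61) = 404.4
  Q: 0 + 1(65.61) = 65.61

65.6 kmol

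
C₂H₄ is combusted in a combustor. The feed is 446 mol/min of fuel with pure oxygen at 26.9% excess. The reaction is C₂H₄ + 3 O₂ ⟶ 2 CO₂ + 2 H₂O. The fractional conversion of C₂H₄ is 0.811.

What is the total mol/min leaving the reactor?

2140 mol/min

Stoichiometric O₂ = 3 × 446 = 1338 mol/min; O₂ fed = 1338 × 1.269 = 1698 mol/min.
Fuel reacted = 0.811 × 446 → ξ = 361.7 mol/min.
Outlet (n = n₀ + ν ξ):
  C₂H₄: 446 − 1(361.7) = 84.29
  O₂: 1698 − 3(361.7) = 612.8
  CO₂: 0 + 2(361.7) = 723.4
  H₂O: 0 + 2(361.7) = 723.4
Total out = 84.29 + 612.8 + 723.4 + 723.4 = 2144 mol/min.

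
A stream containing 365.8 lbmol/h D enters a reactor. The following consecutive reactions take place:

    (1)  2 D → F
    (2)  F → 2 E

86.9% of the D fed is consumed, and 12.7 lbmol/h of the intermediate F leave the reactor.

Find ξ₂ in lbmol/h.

ξ₂ = 146 lbmol/h

Conversion of D: D consumed = 2ξ₁ = 0.869 × 365.8 → ξ₁ = 158.9 lbmol/h.
F balance: n_F = 0 + 1ξ₁ − 1ξ₂ = 12.7 → ξ₂ = (1·158.9 − 12.7)/1 = 146.2 lbmol/h.
Outlet amounts (n = n₀ + Σ ν·ξ):
  D: 365.8 − 2(158.9) = 47.92
  F: 0 + 1(158.9) − 1(146.2) = 12.7
  E: 0 + 2(146.2) = 292.5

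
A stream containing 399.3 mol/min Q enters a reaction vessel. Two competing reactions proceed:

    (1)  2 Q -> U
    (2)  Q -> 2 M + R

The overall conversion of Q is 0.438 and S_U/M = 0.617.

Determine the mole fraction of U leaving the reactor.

Conversion of Q: Q consumed = 0.438 × 399.3 = 174.9 mol/min = 2ξ₁ + 1ξ₂.
Selectivity: 1ξ₁ / (2ξ₂) = 0.617 → ξ₁ = 1.234 ξ₂.
Substitute: (2·1.234 + 1) ξ₂ = 174.9 → ξ₂ = 50.43 mol/min, ξ₁ = 62.23 mol/min.
Outlet amounts (n = n₀ + Σ ν·ξ):
  Q: 399.3 − 2(62.23) − 1(50.43) = 224.4
  U: 0 + 1(62.23) = 62.23
  M: 0 + 2(50.43) = 100.9
  R: 0 + 1(50.43) = 50.43
Total out = 437.9 mol/min; y_U = 62.23 / 437.9 = 0.1421.

0.142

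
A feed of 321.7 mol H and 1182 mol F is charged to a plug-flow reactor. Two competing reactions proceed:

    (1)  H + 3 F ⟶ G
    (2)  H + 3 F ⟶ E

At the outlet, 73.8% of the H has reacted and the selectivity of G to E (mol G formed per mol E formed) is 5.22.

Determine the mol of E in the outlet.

38.2 mol

Conversion of H: H consumed = 0.738 × 321.7 = 237.4 mol = 1ξ₁ + 1ξ₂.
Selectivity: 1ξ₁ / (1ξ₂) = 5.22 → ξ₁ = 5.22 ξ₂.
Substitute: (1·5.22 + 1) ξ₂ = 237.4 → ξ₂ = 38.17 mol, ξ₁ = 199.2 mol.
Outlet amounts (n = n₀ + Σ ν·ξ):
  H: 321.7 − 1(199.2) − 1(38.17) = 84.29
  F: 1182 − 3(199.2) − 3(38.17) = 469.8
  G: 0 + 1(199.2) = 199.2
  E: 0 + 1(38.17) = 38.17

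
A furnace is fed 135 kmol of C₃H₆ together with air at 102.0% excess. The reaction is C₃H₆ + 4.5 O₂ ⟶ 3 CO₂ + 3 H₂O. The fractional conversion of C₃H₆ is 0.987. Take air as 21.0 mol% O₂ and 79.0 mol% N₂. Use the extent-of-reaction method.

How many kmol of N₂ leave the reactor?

Stoichiometric O₂ = 4.5 × 135 = 607.5 kmol; O₂ fed = 607.5 × 2.020 = 1227 kmol.
N₂ fed = 1227 × 79/21 = 4616 kmol.
Fuel reacted = 0.987 × 135 → ξ = 133.2 kmol.
Outlet (n = n₀ + ν ξ):
  C₃H₆: 135 − 1(133.2) = 1.755
  O₂: 1227 − 4.5(133.2) = 627.5
  N₂: 4616 (inert)
  CO₂: 0 + 3(133.2) = 399.7
  H₂O: 0 + 3(133.2) = 399.7

4620 kmol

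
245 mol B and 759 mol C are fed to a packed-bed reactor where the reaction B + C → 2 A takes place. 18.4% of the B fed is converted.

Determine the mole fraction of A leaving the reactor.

B reacted = 0.184 × 245 = 45.08 mol; ν_B = −1, so ξ = 45.08/1 = 45.08 mol.
Outlet amounts (n = n₀ + ν ξ):
  B: 245 − 1(45.08) = 199.9
  C: 759 − 1(45.08) = 713.9
  A: 0 + 2(45.08) = 90.16
Total out = 1004 mol; y_A = 90.16 / 1004 = 0.0898.

0.0898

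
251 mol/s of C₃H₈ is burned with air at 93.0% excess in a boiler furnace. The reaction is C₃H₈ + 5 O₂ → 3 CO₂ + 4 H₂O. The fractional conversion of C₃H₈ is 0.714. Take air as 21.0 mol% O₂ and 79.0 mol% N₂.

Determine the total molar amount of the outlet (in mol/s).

12000 mol/s

Stoichiometric O₂ = 5 × 251 = 1255 mol/s; O₂ fed = 1255 × 1.930 = 2422 mol/s.
N₂ fed = 2422 × 79/21 = 9112 mol/s.
Fuel reacted = 0.714 × 251 → ξ = 179.2 mol/s.
Outlet (n = n₀ + ν ξ):
  C₃H₈: 251 − 1(179.2) = 71.79
  O₂: 2422 − 5(179.2) = 1526
  N₂: 9112 (inert)
  CO₂: 0 + 3(179.2) = 537.6
  H₂O: 0 + 4(179.2) = 716.9
Total out = 71.79 + 1526 + 9112 + 537.6 + 716.9 = 11960 mol/s.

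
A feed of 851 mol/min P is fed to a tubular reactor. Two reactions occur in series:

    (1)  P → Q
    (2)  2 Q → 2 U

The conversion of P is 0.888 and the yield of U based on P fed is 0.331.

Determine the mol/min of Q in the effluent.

Conversion of P: P consumed = 1ξ₁ = 0.888 × 851 → ξ₁ = 755.7 mol/min.
Yield of U: 2ξ₂ / 851 = 0.331 → ξ₂ = 140.8 mol/min.
Outlet amounts (n = n₀ + Σ ν·ξ):
  P: 851 − 1(755.7) = 95.31
  Q: 0 + 1(755.7) − 2(140.8) = 474
  U: 0 + 2(140.8) = 281.7

474 mol/min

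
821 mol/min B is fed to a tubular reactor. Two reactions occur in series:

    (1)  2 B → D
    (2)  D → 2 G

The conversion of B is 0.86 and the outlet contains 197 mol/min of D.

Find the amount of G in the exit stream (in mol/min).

Conversion of B: B consumed = 2ξ₁ = 0.86 × 821 → ξ₁ = 353 mol/min.
D balance: n_D = 0 + 1ξ₁ − 1ξ₂ = 197 → ξ₂ = (1·353 − 197)/1 = 156 mol/min.
Outlet amounts (n = n₀ + Σ ν·ξ):
  B: 821 − 2(353) = 114.9
  D: 0 + 1(353) − 1(156) = 197
  G: 0 + 2(156) = 312.1

312 mol/min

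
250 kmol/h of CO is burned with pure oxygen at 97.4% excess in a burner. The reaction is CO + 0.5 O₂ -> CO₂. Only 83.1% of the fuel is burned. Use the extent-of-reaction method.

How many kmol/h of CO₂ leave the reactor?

208 kmol/h

Stoichiometric O₂ = 0.5 × 250 = 125 kmol/h; O₂ fed = 125 × 1.974 = 246.8 kmol/h.
Fuel reacted = 0.831 × 250 → ξ = 207.8 kmol/h.
Outlet (n = n₀ + ν ξ):
  CO: 250 − 1(207.8) = 42.25
  O₂: 246.8 − 0.5(207.8) = 142.9
  CO₂: 0 + 1(207.8) = 207.8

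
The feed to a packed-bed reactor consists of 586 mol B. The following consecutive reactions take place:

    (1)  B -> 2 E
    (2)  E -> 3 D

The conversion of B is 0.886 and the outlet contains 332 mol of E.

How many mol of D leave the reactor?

2120 mol

Conversion of B: B consumed = 1ξ₁ = 0.886 × 586 → ξ₁ = 519.2 mol.
E balance: n_E = 0 + 2ξ₁ − 1ξ₂ = 332 → ξ₂ = (2·519.2 − 332)/1 = 706.4 mol.
Outlet amounts (n = n₀ + Σ ν·ξ):
  B: 586 − 1(519.2) = 66.8
  E: 0 + 2(519.2) − 1(706.4) = 332
  D: 0 + 3(706.4) = 2119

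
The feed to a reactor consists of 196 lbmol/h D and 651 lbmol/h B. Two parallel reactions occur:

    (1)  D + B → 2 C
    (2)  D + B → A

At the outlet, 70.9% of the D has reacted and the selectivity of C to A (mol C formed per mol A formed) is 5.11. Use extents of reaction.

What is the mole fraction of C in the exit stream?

0.247

Conversion of D: D consumed = 0.709 × 196 = 139 lbmol/h = 1ξ₁ + 1ξ₂.
Selectivity: 2ξ₁ / (1ξ₂) = 5.11 → ξ₁ = 2.555 ξ₂.
Substitute: (1·2.555 + 1) ξ₂ = 139 → ξ₂ = 39.09 lbmol/h, ξ₁ = 99.87 lbmol/h.
Outlet amounts (n = n₀ + Σ ν·ξ):
  D: 196 − 1(99.87) − 1(39.09) = 57.04
  B: 651 − 1(99.87) − 1(39.09) = 512
  C: 0 + 2(99.87) = 199.7
  A: 0 + 1(39.09) = 39.09
Total out = 807.9 lbmol/h; y_C = 199.7 / 807.9 = 0.2472.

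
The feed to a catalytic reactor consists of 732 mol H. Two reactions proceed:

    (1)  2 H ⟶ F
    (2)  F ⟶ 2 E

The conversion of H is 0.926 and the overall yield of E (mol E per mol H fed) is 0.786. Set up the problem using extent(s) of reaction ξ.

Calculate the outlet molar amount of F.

Conversion of H: H consumed = 2ξ₁ = 0.926 × 732 → ξ₁ = 338.9 mol.
Yield of E: 2ξ₂ / 732 = 0.786 → ξ₂ = 287.7 mol.
Outlet amounts (n = n₀ + Σ ν·ξ):
  H: 732 − 2(338.9) = 54.17
  F: 0 + 1(338.9) − 1(287.7) = 51.24
  E: 0 + 2(287.7) = 575.4

51.2 mol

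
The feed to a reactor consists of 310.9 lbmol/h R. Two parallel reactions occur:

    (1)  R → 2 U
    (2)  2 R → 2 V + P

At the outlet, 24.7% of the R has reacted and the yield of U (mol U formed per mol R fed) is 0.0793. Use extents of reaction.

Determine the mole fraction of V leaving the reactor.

Yield of U: 2ξ₁ / 310.9 = 0.0793 → ξ₁ = 12.33 lbmol/h.
Conversion of R: 1ξ₁ + 2ξ₂ = 0.247 × 310.9 = 76.79 → ξ₂ = 32.23 lbmol/h.
Outlet amounts (n = n₀ + Σ ν·ξ):
  R: 310.9 − 1(12.33) − 2(32.23) = 234.1
  U: 0 + 2(12.33) = 24.65
  V: 0 + 2(32.23) = 64.47
  P: 0 + 1(32.23) = 32.23
Total out = 355.5 lbmol/h; y_V = 64.47 / 355.5 = 0.1814.

0.181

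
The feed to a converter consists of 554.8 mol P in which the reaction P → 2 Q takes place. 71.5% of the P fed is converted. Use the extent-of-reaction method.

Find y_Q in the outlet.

0.834

P reacted = 0.715 × 554.8 = 396.7 mol; ν_P = −1, so ξ = 396.7/1 = 396.7 mol.
Outlet amounts (n = n₀ + ν ξ):
  P: 554.8 − 1(396.7) = 158.1
  Q: 0 + 2(396.7) = 793.4
Total out = 951.5 mol; y_Q = 793.4 / 951.5 = 0.8338.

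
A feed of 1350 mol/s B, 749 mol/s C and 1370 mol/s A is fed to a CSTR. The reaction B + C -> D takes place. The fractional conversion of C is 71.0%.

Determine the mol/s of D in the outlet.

C reacted = 0.71 × 749 = 531.8 mol/s; ν_C = −1, so ξ = 531.8/1 = 531.8 mol/s.
Outlet amounts (n = n₀ + ν ξ):
  B: 1350 − 1(531.8) = 818.2
  C: 749 − 1(531.8) = 217.2
  D: 0 + 1(531.8) = 531.8
  A: 1370 (inert)

532 mol/s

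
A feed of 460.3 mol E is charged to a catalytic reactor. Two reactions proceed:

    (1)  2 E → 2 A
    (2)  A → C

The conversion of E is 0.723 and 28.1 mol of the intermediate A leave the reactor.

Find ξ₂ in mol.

Conversion of E: E consumed = 2ξ₁ = 0.723 × 460.3 → ξ₁ = 166.4 mol.
A balance: n_A = 0 + 2ξ₁ − 1ξ₂ = 28.1 → ξ₂ = (2·166.4 − 28.1)/1 = 304.7 mol.
Outlet amounts (n = n₀ + Σ ν·ξ):
  E: 460.3 − 2(166.4) = 127.5
  A: 0 + 2(166.4) − 1(304.7) = 28.1
  C: 0 + 1(304.7) = 304.7

ξ₂ = 305 mol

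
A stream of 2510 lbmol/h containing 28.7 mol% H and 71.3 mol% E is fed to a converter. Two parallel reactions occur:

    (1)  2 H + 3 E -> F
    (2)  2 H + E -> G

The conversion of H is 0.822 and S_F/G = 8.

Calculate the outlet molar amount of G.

Conversion of H: H consumed = 0.822 × 720.4 = 592.1 lbmol/h = 2ξ₁ + 2ξ₂.
Selectivity: 1ξ₁ / (1ξ₂) = 8 → ξ₁ = 8 ξ₂.
Substitute: (2·8 + 2) ξ₂ = 592.1 → ξ₂ = 32.9 lbmol/h, ξ₁ = 263.2 lbmol/h.
Outlet amounts (n = n₀ + Σ ν·ξ):
  H: 720.4 − 2(263.2) − 2(32.9) = 128.2
  E: 1790 − 3(263.2) − 1(32.9) = 967.2
  F: 0 + 1(263.2) = 263.2
  G: 0 + 1(32.9) = 32.9

32.9 lbmol/h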